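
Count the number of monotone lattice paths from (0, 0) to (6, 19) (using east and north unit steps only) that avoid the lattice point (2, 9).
Number of paths = 122045

Total paths from (0, 0) to (6, 19): C(25, 6) = 177100. Paths through (2, 9): (paths (0, 0) → (2, 9)) × (paths (2, 9) → (6, 19)) = C(11, 2) · C(14, 4) = 55 · 1001 = 55055. Avoidance count = 177100 − 55055 = 122045.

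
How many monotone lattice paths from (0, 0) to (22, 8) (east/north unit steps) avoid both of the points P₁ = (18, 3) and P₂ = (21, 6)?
Number of paths = 4877115

Inclusion–exclusion. Total paths: C(30, 22) = 5852925. Through P₁: C(21, 18)·C(9, 4) = 167580. Through P₂: C(27, 21)·C(3, 1) = 888030. Since P₁ is strictly southwest of P₂, a monotone path through both must visit P₁ then P₂; paths through both = C(21, 18)·C(6, 3)·C(3, 1) = 79800. Avoid both = 5852925 − 167580 − 888030 + 79800 = 4877115.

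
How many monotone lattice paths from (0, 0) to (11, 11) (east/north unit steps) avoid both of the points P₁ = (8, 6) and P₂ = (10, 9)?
Number of paths = 350220

Inclusion–exclusion. Total paths: C(22, 11) = 705432. Through P₁: C(14, 8)·C(8, 3) = 168168. Through P₂: C(19, 10)·C(3, 1) = 277134. Since P₁ is strictly southwest of P₂, a monotone path through both must visit P₁ then P₂; paths through both = C(14, 8)·C(5, 2)·C(3, 1) = 90090. Avoid both = 705432 − 168168 − 277134 + 90090 = 350220.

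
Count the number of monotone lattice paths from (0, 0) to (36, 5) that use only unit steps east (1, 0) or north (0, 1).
Number of paths = 749398

A monotone lattice path from (0, 0) to (36, 5) consists of 36 east steps and 5 north steps in some order, so it is determined by which 36 of the 41 steps are east. The count is C(41, 36) = 749398.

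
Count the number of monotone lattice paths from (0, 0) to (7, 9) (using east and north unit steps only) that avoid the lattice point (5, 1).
Number of paths = 11170

Total paths from (0, 0) to (7, 9): C(16, 7) = 11440. Paths through (5, 1): (paths (0, 0) → (5, 1)) × (paths (5, 1) → (7, 9)) = C(6, 5) · C(10, 2) = 6 · 45 = 270. Avoidance count = 11440 − 270 = 11170.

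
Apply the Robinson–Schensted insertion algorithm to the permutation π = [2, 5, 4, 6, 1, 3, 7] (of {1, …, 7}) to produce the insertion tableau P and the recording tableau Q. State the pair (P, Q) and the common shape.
P = [1, 3, 6, 7] / [2, 4] / [5];  Q = [1, 2, 4, 7] / [3, 6] / [5];  common shape = (4, 2, 1)

Row-insert the values π_1, π_2, … into P one at a time, bumping the leftmost entry strictly greater than the inserted value down to the next row. The recording tableau Q records, in position (i, j), the step at which that cell was added to P.
  Insert 2 (step 1): P = [2];  Q = [1]
  Insert 5 (step 2): P = [2, 5];  Q = [1, 2]
  Insert 4 (step 3): P = [2, 4] / [5];  Q = [1, 2] / [3]
  Insert 6 (step 4): P = [2, 4, 6] / [5];  Q = [1, 2, 4] / [3]
  Insert 1 (step 5): P = [1, 4, 6] / [2] / [5];  Q = [1, 2, 4] / [3] / [5]
  Insert 3 (step 6): P = [1, 3, 6] / [2, 4] / [5];  Q = [1, 2, 4] / [3, 6] / [5]
  Insert 7 (step 7): P = [1, 3, 6, 7] / [2, 4] / [5];  Q = [1, 2, 4, 7] / [3, 6] / [5]
Final shape: (4, 2, 1).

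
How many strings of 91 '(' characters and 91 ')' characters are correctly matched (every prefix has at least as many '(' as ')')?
C_91 = 3935312233584004685417853572763349509774031680023800

These balanced parentheses are counted by the Catalan number C_n = (1/(n + 1)) · C(2n, n). For n = 91: C_91 = (1/92) · C(182, 91) = 362048725489728431058442528694228154899210914562189600/92 = 3935312233584004685417853572763349509774031680023800.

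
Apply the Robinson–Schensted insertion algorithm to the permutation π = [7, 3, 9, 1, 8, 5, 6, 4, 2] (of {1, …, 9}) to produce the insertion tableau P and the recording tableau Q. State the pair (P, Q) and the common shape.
P = [1, 2, 6] / [3, 4] / [5, 8] / [7] / [9];  Q = [1, 3, 7] / [2, 5] / [4, 6] / [8] / [9];  common shape = (3, 2, 2, 1, 1)

Row-insert the values π_1, π_2, … into P one at a time, bumping the leftmost entry strictly greater than the inserted value down to the next row. The recording tableau Q records, in position (i, j), the step at which that cell was added to P.
  Insert 7 (step 1): P = [7];  Q = [1]
  Insert 3 (step 2): P = [3] / [7];  Q = [1] / [2]
  Insert 9 (step 3): P = [3, 9] / [7];  Q = [1, 3] / [2]
  Insert 1 (step 4): P = [1, 9] / [3] / [7];  Q = [1, 3] / [2] / [4]
  Insert 8 (step 5): P = [1, 8] / [3, 9] / [7];  Q = [1, 3] / [2, 5] / [4]
  Insert 5 (step 6): P = [1, 5] / [3, 8] / [7, 9];  Q = [1, 3] / [2, 5] / [4, 6]
  Insert 6 (step 7): P = [1, 5, 6] / [3, 8] / [7, 9];  Q = [1, 3, 7] / [2, 5] / [4, 6]
  Insert 4 (step 8): P = [1, 4, 6] / [3, 5] / [7, 8] / [9];  Q = [1, 3, 7] / [2, 5] / [4, 6] / [8]
  Insert 2 (step 9): P = [1, 2, 6] / [3, 4] / [5, 8] / [7] / [9];  Q = [1, 3, 7] / [2, 5] / [4, 6] / [8] / [9]
Final shape: (3, 2, 2, 1, 1).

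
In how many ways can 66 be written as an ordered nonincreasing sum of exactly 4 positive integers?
p(66, 4 parts) = 2087

Partitions of n into exactly k parts are in bijection with partitions of n − k into at most k parts (subtract 1 from each part). So p(66, exactly 4) = p(62, parts ≤ 4). Computing via the recurrence p(m, j) = p(m, j−1) + p(m−j, j) gives 2087.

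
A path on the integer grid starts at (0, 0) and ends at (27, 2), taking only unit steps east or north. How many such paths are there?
Number of paths = 406

A monotone lattice path from (0, 0) to (27, 2) consists of 27 east steps and 2 north steps in some order, so it is determined by which 27 of the 29 steps are east. The count is C(29, 27) = 406.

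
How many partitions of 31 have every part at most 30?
p(31, parts ≤ 30) = 6841

Use the recurrence p(n, m) = p(n, m−1) + p(n−m, m): either the largest part is < m (count p(n, m−1)) or the largest part is exactly m (remove one copy of m, count p(n−m, m)). With p(0, ·) = 1 this gives p(31, parts ≤ 30) = 6841. (By conjugating Young diagrams, this also counts partitions of 31 into at most 30 parts.)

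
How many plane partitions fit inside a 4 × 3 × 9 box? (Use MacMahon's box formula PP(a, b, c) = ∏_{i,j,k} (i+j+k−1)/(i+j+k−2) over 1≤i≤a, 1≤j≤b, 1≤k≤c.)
PP(4, 3, 9) = 13026013

Evaluate the triple product over i = 1..4, j = 1..3, k = 1..9. The factors are (2/1) · (3/2) · (4/3) · (5/4) · (6/5) · (7/6) · (8/7) · (9/8) · … (108 factors total). The numerators and denominators telescope so the product is an integer; carrying out the multiplication exactly gives PP(4, 3, 9) = 13026013.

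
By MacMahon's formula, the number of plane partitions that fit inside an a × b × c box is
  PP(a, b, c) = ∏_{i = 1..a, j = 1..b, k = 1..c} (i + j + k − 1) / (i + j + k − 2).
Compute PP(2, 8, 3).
PP(2, 8, 3) = 9075

Evaluate the triple product over i = 1..2, j = 1..8, k = 1..3. The factors are (2/1) · (3/2) · (4/3) · (3/2) · (4/3) · (5/4) · (4/3) · (5/4) · … (48 factors total). The numerators and denominators telescope so the product is an integer; carrying out the multiplication exactly gives PP(2, 8, 3) = 9075.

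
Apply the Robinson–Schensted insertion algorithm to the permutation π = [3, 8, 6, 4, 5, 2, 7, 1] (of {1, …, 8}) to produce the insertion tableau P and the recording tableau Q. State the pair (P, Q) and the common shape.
P = [1, 4, 5, 7] / [2] / [3] / [6] / [8];  Q = [1, 2, 5, 7] / [3] / [4] / [6] / [8];  common shape = (4, 1, 1, 1, 1)

Row-insert the values π_1, π_2, … into P one at a time, bumping the leftmost entry strictly greater than the inserted value down to the next row. The recording tableau Q records, in position (i, j), the step at which that cell was added to P.
  Insert 3 (step 1): P = [3];  Q = [1]
  Insert 8 (step 2): P = [3, 8];  Q = [1, 2]
  Insert 6 (step 3): P = [3, 6] / [8];  Q = [1, 2] / [3]
  Insert 4 (step 4): P = [3, 4] / [6] / [8];  Q = [1, 2] / [3] / [4]
  Insert 5 (step 5): P = [3, 4, 5] / [6] / [8];  Q = [1, 2, 5] / [3] / [4]
  Insert 2 (step 6): P = [2, 4, 5] / [3] / [6] / [8];  Q = [1, 2, 5] / [3] / [4] / [6]
  Insert 7 (step 7): P = [2, 4, 5, 7] / [3] / [6] / [8];  Q = [1, 2, 5, 7] / [3] / [4] / [6]
  Insert 1 (step 8): P = [1, 4, 5, 7] / [2] / [3] / [6] / [8];  Q = [1, 2, 5, 7] / [3] / [4] / [6] / [8]
Final shape: (4, 1, 1, 1, 1).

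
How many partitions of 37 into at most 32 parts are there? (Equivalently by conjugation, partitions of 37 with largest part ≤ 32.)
p(37, parts ≤ 32) = 21625

Use the recurrence p(n, m) = p(n, m−1) + p(n−m, m): either the largest part is < m (count p(n, m−1)) or the largest part is exactly m (remove one copy of m, count p(n−m, m)). With p(0, ·) = 1 this gives p(37, parts ≤ 32) = 21625. (By conjugating Young diagrams, this also counts partitions of 37 into at most 32 parts.)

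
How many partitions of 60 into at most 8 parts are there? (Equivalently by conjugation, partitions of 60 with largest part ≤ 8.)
p(60, parts ≤ 8) = 81457

Use the recurrence p(n, m) = p(n, m−1) + p(n−m, m): either the largest part is < m (count p(n, m−1)) or the largest part is exactly m (remove one copy of m, count p(n−m, m)). With p(0, ·) = 1 this gives p(60, parts ≤ 8) = 81457. (By conjugating Young diagrams, this also counts partitions of 60 into at most 8 parts.)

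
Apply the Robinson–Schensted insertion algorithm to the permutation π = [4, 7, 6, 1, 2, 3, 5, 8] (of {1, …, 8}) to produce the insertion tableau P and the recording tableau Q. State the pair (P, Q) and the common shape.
P = [1, 2, 3, 5, 8] / [4, 6] / [7];  Q = [1, 2, 6, 7, 8] / [3, 5] / [4];  common shape = (5, 2, 1)

Row-insert the values π_1, π_2, … into P one at a time, bumping the leftmost entry strictly greater than the inserted value down to the next row. The recording tableau Q records, in position (i, j), the step at which that cell was added to P.
  Insert 4 (step 1): P = [4];  Q = [1]
  Insert 7 (step 2): P = [4, 7];  Q = [1, 2]
  Insert 6 (step 3): P = [4, 6] / [7];  Q = [1, 2] / [3]
  Insert 1 (step 4): P = [1, 6] / [4] / [7];  Q = [1, 2] / [3] / [4]
  Insert 2 (step 5): P = [1, 2] / [4, 6] / [7];  Q = [1, 2] / [3, 5] / [4]
  Insert 3 (step 6): P = [1, 2, 3] / [4, 6] / [7];  Q = [1, 2, 6] / [3, 5] / [4]
  Insert 5 (step 7): P = [1, 2, 3, 5] / [4, 6] / [7];  Q = [1, 2, 6, 7] / [3, 5] / [4]
  Insert 8 (step 8): P = [1, 2, 3, 5, 8] / [4, 6] / [7];  Q = [1, 2, 6, 7, 8] / [3, 5] / [4]
Final shape: (5, 2, 1).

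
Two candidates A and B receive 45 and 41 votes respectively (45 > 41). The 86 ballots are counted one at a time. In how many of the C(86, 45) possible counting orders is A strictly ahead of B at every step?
Strict-lead orderings = 281593161182825989766640

Total orderings of the 86 votes with 45 for A: C(86, 45) = 6054252965430758779982760. By the Bertrand ballot formula (Cycle Lemma / reflection principle), the number of orderings in which A is strictly ahead of B throughout is (p − q)/(p + q) · C(p + q, p) = (45 − 41)/(45 + 41) · 6054252965430758779982760 = 281593161182825989766640.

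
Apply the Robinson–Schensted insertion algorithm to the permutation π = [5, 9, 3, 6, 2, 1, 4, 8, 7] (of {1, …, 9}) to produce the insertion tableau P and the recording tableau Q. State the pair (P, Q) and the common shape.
P = [1, 4, 7] / [2, 6, 8] / [3, 9] / [5];  Q = [1, 2, 8] / [3, 4, 9] / [5, 7] / [6];  common shape = (3, 3, 2, 1)

Row-insert the values π_1, π_2, … into P one at a time, bumping the leftmost entry strictly greater than the inserted value down to the next row. The recording tableau Q records, in position (i, j), the step at which that cell was added to P.
  Insert 5 (step 1): P = [5];  Q = [1]
  Insert 9 (step 2): P = [5, 9];  Q = [1, 2]
  Insert 3 (step 3): P = [3, 9] / [5];  Q = [1, 2] / [3]
  Insert 6 (step 4): P = [3, 6] / [5, 9];  Q = [1, 2] / [3, 4]
  Insert 2 (step 5): P = [2, 6] / [3, 9] / [5];  Q = [1, 2] / [3, 4] / [5]
  Insert 1 (step 6): P = [1, 6] / [2, 9] / [3] / [5];  Q = [1, 2] / [3, 4] / [5] / [6]
  Insert 4 (step 7): P = [1, 4] / [2, 6] / [3, 9] / [5];  Q = [1, 2] / [3, 4] / [5, 7] / [6]
  Insert 8 (step 8): P = [1, 4, 8] / [2, 6] / [3, 9] / [5];  Q = [1, 2, 8] / [3, 4] / [5, 7] / [6]
  Insert 7 (step 9): P = [1, 4, 7] / [2, 6, 8] / [3, 9] / [5];  Q = [1, 2, 8] / [3, 4, 9] / [5, 7] / [6]
Final shape: (3, 3, 2, 1).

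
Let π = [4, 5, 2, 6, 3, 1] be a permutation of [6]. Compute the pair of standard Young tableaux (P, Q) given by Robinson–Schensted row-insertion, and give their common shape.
P = [1, 3, 6] / [2, 5] / [4];  Q = [1, 2, 4] / [3, 5] / [6];  common shape = (3, 2, 1)

Row-insert the values π_1, π_2, … into P one at a time, bumping the leftmost entry strictly greater than the inserted value down to the next row. The recording tableau Q records, in position (i, j), the step at which that cell was added to P.
  Insert 4 (step 1): P = [4];  Q = [1]
  Insert 5 (step 2): P = [4, 5];  Q = [1, 2]
  Insert 2 (step 3): P = [2, 5] / [4];  Q = [1, 2] / [3]
  Insert 6 (step 4): P = [2, 5, 6] / [4];  Q = [1, 2, 4] / [3]
  Insert 3 (step 5): P = [2, 3, 6] / [4, 5];  Q = [1, 2, 4] / [3, 5]
  Insert 1 (step 6): P = [1, 3, 6] / [2, 5] / [4];  Q = [1, 2, 4] / [3, 5] / [6]
Final shape: (3, 2, 1).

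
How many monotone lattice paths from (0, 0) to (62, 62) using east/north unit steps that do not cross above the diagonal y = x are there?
C_62 = 24139737743045626825711458546273312

These NE paths below the diagonal are counted by the Catalan number C_n = (1/(n + 1)) · C(2n, n). For n = 62: C_62 = (1/63) · C(124, 62) = 1520803477811874490019821888415218656/63 = 24139737743045626825711458546273312.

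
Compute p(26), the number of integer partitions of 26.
p(26) = 2436

Compute p(n) via the recurrence p(n, m) = p(n, m−1) + p(n−m, m), where p(n, m) counts partitions of n with all parts ≤ m and p(n) = p(n, n). The base cases are p(0, m) = 1 and p(n, 0) = 0 for n > 0. Filling the table yields p(26) = 2436. (Euler's pentagonal recurrence is an alternative.)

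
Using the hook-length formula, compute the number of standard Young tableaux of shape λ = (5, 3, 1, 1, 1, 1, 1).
# SYT of shape (5, 3, 1, 1, 1, 1, 1) = 7371

Hook-length formula: f^λ = n! / Π hook(c), product over all cells c of the Young diagram. For λ = (5, 3, 1, 1, 1, 1, 1), n = 13 boxes. Hook lengths by row (left-to-right, top-to-bottom): [11, 5, 4, 2, 1]; [8, 2, 1]; [5]; [4]; [3]; [2]; [1]. Product of hooks = 844800. So f^λ = 13! / 844800 = 6227020800 / 844800 = 7371.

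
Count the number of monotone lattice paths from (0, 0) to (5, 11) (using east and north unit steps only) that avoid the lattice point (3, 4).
Number of paths = 3108

Total paths from (0, 0) to (5, 11): C(16, 5) = 4368. Paths through (3, 4): (paths (0, 0) → (3, 4)) × (paths (3, 4) → (5, 11)) = C(7, 3) · C(9, 2) = 35 · 36 = 1260. Avoidance count = 4368 − 1260 = 3108.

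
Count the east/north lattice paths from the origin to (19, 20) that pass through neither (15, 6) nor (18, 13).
Number of paths = 67159285410

Inclusion–exclusion. Total paths: C(39, 19) = 68923264410. Through P₁: C(21, 15)·C(18, 4) = 166047840. Through P₂: C(31, 18)·C(8, 1) = 1650024600. Since P₁ is strictly southwest of P₂, a monotone path through both must visit P₁ then P₂; paths through both = C(21, 15)·C(10, 3)·C(8, 1) = 52093440. Avoid both = 68923264410 − 166047840 − 1650024600 + 52093440 = 67159285410.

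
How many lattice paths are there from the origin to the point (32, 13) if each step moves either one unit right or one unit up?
Number of paths = 73006209045

A monotone lattice path from (0, 0) to (32, 13) consists of 32 east steps and 13 north steps in some order, so it is determined by which 32 of the 45 steps are east. The count is C(45, 32) = 73006209045.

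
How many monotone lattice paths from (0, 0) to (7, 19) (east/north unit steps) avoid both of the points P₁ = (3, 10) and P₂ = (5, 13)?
Number of paths = 293486

Inclusion–exclusion. Total paths: C(26, 7) = 657800. Through P₁: C(13, 3)·C(13, 4) = 204490. Through P₂: C(18, 5)·C(8, 2) = 239904. Since P₁ is strictly southwest of P₂, a monotone path through both must visit P₁ then P₂; paths through both = C(13, 3)·C(5, 2)·C(8, 2) = 80080. Avoid both = 657800 − 204490 − 239904 + 80080 = 293486.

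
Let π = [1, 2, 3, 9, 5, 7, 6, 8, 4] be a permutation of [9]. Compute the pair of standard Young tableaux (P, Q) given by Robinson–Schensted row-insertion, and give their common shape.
P = [1, 2, 3, 4, 6, 8] / [5] / [7] / [9];  Q = [1, 2, 3, 4, 6, 8] / [5] / [7] / [9];  common shape = (6, 1, 1, 1)

Row-insert the values π_1, π_2, … into P one at a time, bumping the leftmost entry strictly greater than the inserted value down to the next row. The recording tableau Q records, in position (i, j), the step at which that cell was added to P.
  Insert 1 (step 1): P = [1];  Q = [1]
  Insert 2 (step 2): P = [1, 2];  Q = [1, 2]
  Insert 3 (step 3): P = [1, 2, 3];  Q = [1, 2, 3]
  Insert 9 (step 4): P = [1, 2, 3, 9];  Q = [1, 2, 3, 4]
  Insert 5 (step 5): P = [1, 2, 3, 5] / [9];  Q = [1, 2, 3, 4] / [5]
  Insert 7 (step 6): P = [1, 2, 3, 5, 7] / [9];  Q = [1, 2, 3, 4, 6] / [5]
  Insert 6 (step 7): P = [1, 2, 3, 5, 6] / [7] / [9];  Q = [1, 2, 3, 4, 6] / [5] / [7]
  Insert 8 (step 8): P = [1, 2, 3, 5, 6, 8] / [7] / [9];  Q = [1, 2, 3, 4, 6, 8] / [5] / [7]
  Insert 4 (step 9): P = [1, 2, 3, 4, 6, 8] / [5] / [7] / [9];  Q = [1, 2, 3, 4, 6, 8] / [5] / [7] / [9]
Final shape: (6, 1, 1, 1).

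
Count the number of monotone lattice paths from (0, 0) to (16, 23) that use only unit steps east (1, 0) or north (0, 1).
Number of paths = 37711260990

A monotone lattice path from (0, 0) to (16, 23) consists of 16 east steps and 23 north steps in some order, so it is determined by which 16 of the 39 steps are east. The count is C(39, 16) = 37711260990.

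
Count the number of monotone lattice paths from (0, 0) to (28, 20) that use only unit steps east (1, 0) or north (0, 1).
Number of paths = 16735679449896

A monotone lattice path from (0, 0) to (28, 20) consists of 28 east steps and 20 north steps in some order, so it is determined by which 28 of the 48 steps are east. The count is C(48, 28) = 16735679449896.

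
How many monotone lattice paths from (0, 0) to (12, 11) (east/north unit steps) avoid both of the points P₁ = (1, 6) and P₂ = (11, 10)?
Number of paths = 630084

Inclusion–exclusion. Total paths: C(23, 12) = 1352078. Through P₁: C(7, 1)·C(16, 11) = 30576. Through P₂: C(21, 11)·C(2, 1) = 705432. Since P₁ is strictly southwest of P₂, a monotone path through both must visit P₁ then P₂; paths through both = C(7, 1)·C(14, 10)·C(2, 1) = 14014. Avoid both = 1352078 − 30576 − 705432 + 14014 = 630084.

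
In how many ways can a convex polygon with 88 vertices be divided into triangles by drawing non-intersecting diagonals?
C_86 = 4180080073556524734514695828170907458428751314320

These polygon triangulations are counted by the Catalan number C_n = (1/(n + 1)) · C(2n, n). For n = 86: C_86 = (1/87) · C(172, 86) = 363666966399417651902778537050868948883301364345840/87 = 4180080073556524734514695828170907458428751314320.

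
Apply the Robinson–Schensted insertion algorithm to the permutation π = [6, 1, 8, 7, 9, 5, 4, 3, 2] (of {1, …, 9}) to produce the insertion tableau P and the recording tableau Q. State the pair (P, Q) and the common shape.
P = [1, 2, 9] / [3, 7] / [4] / [5] / [6] / [8];  Q = [1, 3, 5] / [2, 4] / [6] / [7] / [8] / [9];  common shape = (3, 2, 1, 1, 1, 1)

Row-insert the values π_1, π_2, … into P one at a time, bumping the leftmost entry strictly greater than the inserted value down to the next row. The recording tableau Q records, in position (i, j), the step at which that cell was added to P.
  Insert 6 (step 1): P = [6];  Q = [1]
  Insert 1 (step 2): P = [1] / [6];  Q = [1] / [2]
  Insert 8 (step 3): P = [1, 8] / [6];  Q = [1, 3] / [2]
  Insert 7 (step 4): P = [1, 7] / [6, 8];  Q = [1, 3] / [2, 4]
  Insert 9 (step 5): P = [1, 7, 9] / [6, 8];  Q = [1, 3, 5] / [2, 4]
  Insert 5 (step 6): P = [1, 5, 9] / [6, 7] / [8];  Q = [1, 3, 5] / [2, 4] / [6]
  Insert 4 (step 7): P = [1, 4, 9] / [5, 7] / [6] / [8];  Q = [1, 3, 5] / [2, 4] / [6] / [7]
  Insert 3 (step 8): P = [1, 3, 9] / [4, 7] / [5] / [6] / [8];  Q = [1, 3, 5] / [2, 4] / [6] / [7] / [8]
  Insert 2 (step 9): P = [1, 2, 9] / [3, 7] / [4] / [5] / [6] / [8];  Q = [1, 3, 5] / [2, 4] / [6] / [7] / [8] / [9]
Final shape: (3, 2, 1, 1, 1, 1).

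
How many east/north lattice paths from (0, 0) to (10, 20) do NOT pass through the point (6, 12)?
Number of paths = 20855835

Total paths from (0, 0) to (10, 20): C(30, 10) = 30045015. Paths through (6, 12): (paths (0, 0) → (6, 12)) × (paths (6, 12) → (10, 20)) = C(18, 6) · C(12, 4) = 18564 · 495 = 9189180. Avoidance count = 30045015 − 9189180 = 20855835.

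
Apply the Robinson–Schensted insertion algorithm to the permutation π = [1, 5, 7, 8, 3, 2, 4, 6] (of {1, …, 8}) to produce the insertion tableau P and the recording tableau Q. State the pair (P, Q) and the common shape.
P = [1, 2, 4, 6] / [3, 7, 8] / [5];  Q = [1, 2, 3, 4] / [5, 7, 8] / [6];  common shape = (4, 3, 1)

Row-insert the values π_1, π_2, … into P one at a time, bumping the leftmost entry strictly greater than the inserted value down to the next row. The recording tableau Q records, in position (i, j), the step at which that cell was added to P.
  Insert 1 (step 1): P = [1];  Q = [1]
  Insert 5 (step 2): P = [1, 5];  Q = [1, 2]
  Insert 7 (step 3): P = [1, 5, 7];  Q = [1, 2, 3]
  Insert 8 (step 4): P = [1, 5, 7, 8];  Q = [1, 2, 3, 4]
  Insert 3 (step 5): P = [1, 3, 7, 8] / [5];  Q = [1, 2, 3, 4] / [5]
  Insert 2 (step 6): P = [1, 2, 7, 8] / [3] / [5];  Q = [1, 2, 3, 4] / [5] / [6]
  Insert 4 (step 7): P = [1, 2, 4, 8] / [3, 7] / [5];  Q = [1, 2, 3, 4] / [5, 7] / [6]
  Insert 6 (step 8): P = [1, 2, 4, 6] / [3, 7, 8] / [5];  Q = [1, 2, 3, 4] / [5, 7, 8] / [6]
Final shape: (4, 3, 1).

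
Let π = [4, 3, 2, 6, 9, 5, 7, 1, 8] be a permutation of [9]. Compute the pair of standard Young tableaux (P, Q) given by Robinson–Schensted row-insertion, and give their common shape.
P = [1, 5, 7, 8] / [2, 6, 9] / [3] / [4];  Q = [1, 4, 5, 9] / [2, 6, 7] / [3] / [8];  common shape = (4, 3, 1, 1)

Row-insert the values π_1, π_2, … into P one at a time, bumping the leftmost entry strictly greater than the inserted value down to the next row. The recording tableau Q records, in position (i, j), the step at which that cell was added to P.
  Insert 4 (step 1): P = [4];  Q = [1]
  Insert 3 (step 2): P = [3] / [4];  Q = [1] / [2]
  Insert 2 (step 3): P = [2] / [3] / [4];  Q = [1] / [2] / [3]
  Insert 6 (step 4): P = [2, 6] / [3] / [4];  Q = [1, 4] / [2] / [3]
  Insert 9 (step 5): P = [2, 6, 9] / [3] / [4];  Q = [1, 4, 5] / [2] / [3]
  Insert 5 (step 6): P = [2, 5, 9] / [3, 6] / [4];  Q = [1, 4, 5] / [2, 6] / [3]
  Insert 7 (step 7): P = [2, 5, 7] / [3, 6, 9] / [4];  Q = [1, 4, 5] / [2, 6, 7] / [3]
  Insert 1 (step 8): P = [1, 5, 7] / [2, 6, 9] / [3] / [4];  Q = [1, 4, 5] / [2, 6, 7] / [3] / [8]
  Insert 8 (step 9): P = [1, 5, 7, 8] / [2, 6, 9] / [3] / [4];  Q = [1, 4, 5, 9] / [2, 6, 7] / [3] / [8]
Final shape: (4, 3, 1, 1).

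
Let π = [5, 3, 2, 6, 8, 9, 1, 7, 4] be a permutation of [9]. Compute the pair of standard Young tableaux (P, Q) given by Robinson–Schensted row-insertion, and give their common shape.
P = [1, 4, 7, 9] / [2, 6] / [3, 8] / [5];  Q = [1, 4, 5, 6] / [2, 8] / [3, 9] / [7];  common shape = (4, 2, 2, 1)

Row-insert the values π_1, π_2, … into P one at a time, bumping the leftmost entry strictly greater than the inserted value down to the next row. The recording tableau Q records, in position (i, j), the step at which that cell was added to P.
  Insert 5 (step 1): P = [5];  Q = [1]
  Insert 3 (step 2): P = [3] / [5];  Q = [1] / [2]
  Insert 2 (step 3): P = [2] / [3] / [5];  Q = [1] / [2] / [3]
  Insert 6 (step 4): P = [2, 6] / [3] / [5];  Q = [1, 4] / [2] / [3]
  Insert 8 (step 5): P = [2, 6, 8] / [3] / [5];  Q = [1, 4, 5] / [2] / [3]
  Insert 9 (step 6): P = [2, 6, 8, 9] / [3] / [5];  Q = [1, 4, 5, 6] / [2] / [3]
  Insert 1 (step 7): P = [1, 6, 8, 9] / [2] / [3] / [5];  Q = [1, 4, 5, 6] / [2] / [3] / [7]
  Insert 7 (step 8): P = [1, 6, 7, 9] / [2, 8] / [3] / [5];  Q = [1, 4, 5, 6] / [2, 8] / [3] / [7]
  Insert 4 (step 9): P = [1, 4, 7, 9] / [2, 6] / [3, 8] / [5];  Q = [1, 4, 5, 6] / [2, 8] / [3, 9] / [7]
Final shape: (4, 2, 2, 1).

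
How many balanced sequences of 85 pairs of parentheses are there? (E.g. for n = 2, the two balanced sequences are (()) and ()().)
C_85 = 1063353702922273835973036658043476458723103404520

These balanced parentheses are counted by the Catalan number C_n = (1/(n + 1)) · C(2n, n). For n = 85: C_85 = (1/86) · C(170, 85) = 91448418451315549893681152591738975450186892788720/86 = 1063353702922273835973036658043476458723103404520.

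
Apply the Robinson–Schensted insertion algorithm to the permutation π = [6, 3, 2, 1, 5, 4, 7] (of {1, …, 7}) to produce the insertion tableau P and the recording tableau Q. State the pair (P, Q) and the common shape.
P = [1, 4, 7] / [2, 5] / [3] / [6];  Q = [1, 5, 7] / [2, 6] / [3] / [4];  common shape = (3, 2, 1, 1)

Row-insert the values π_1, π_2, … into P one at a time, bumping the leftmost entry strictly greater than the inserted value down to the next row. The recording tableau Q records, in position (i, j), the step at which that cell was added to P.
  Insert 6 (step 1): P = [6];  Q = [1]
  Insert 3 (step 2): P = [3] / [6];  Q = [1] / [2]
  Insert 2 (step 3): P = [2] / [3] / [6];  Q = [1] / [2] / [3]
  Insert 1 (step 4): P = [1] / [2] / [3] / [6];  Q = [1] / [2] / [3] / [4]
  Insert 5 (step 5): P = [1, 5] / [2] / [3] / [6];  Q = [1, 5] / [2] / [3] / [4]
  Insert 4 (step 6): P = [1, 4] / [2, 5] / [3] / [6];  Q = [1, 5] / [2, 6] / [3] / [4]
  Insert 7 (step 7): P = [1, 4, 7] / [2, 5] / [3] / [6];  Q = [1, 5, 7] / [2, 6] / [3] / [4]
Final shape: (3, 2, 1, 1).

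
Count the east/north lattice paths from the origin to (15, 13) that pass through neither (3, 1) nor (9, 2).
Number of paths = 26291384

Inclusion–exclusion. Total paths: C(28, 15) = 37442160. Through P₁: C(4, 3)·C(24, 12) = 10816624. Through P₂: C(11, 9)·C(17, 6) = 680680. Since P₁ is strictly southwest of P₂, a monotone path through both must visit P₁ then P₂; paths through both = C(4, 3)·C(7, 6)·C(17, 6) = 346528. Avoid both = 37442160 − 10816624 − 680680 + 346528 = 26291384.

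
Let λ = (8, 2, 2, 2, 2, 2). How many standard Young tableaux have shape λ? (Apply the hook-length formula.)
# SYT of shape (8, 2, 2, 2, 2, 2) = 659736

Hook-length formula: f^λ = n! / Π hook(c), product over all cells c of the Young diagram. For λ = (8, 2, 2, 2, 2, 2), n = 18 boxes. Hook lengths by row (left-to-right, top-to-bottom): [13, 12, 6, 5, 4, 3, 2, 1]; [6, 5]; [5, 4]; [4, 3]; [3, 2]; [2, 1]. Product of hooks = 9704448000. So f^λ = 18! / 9704448000 = 6402373705728000 / 9704448000 = 659736.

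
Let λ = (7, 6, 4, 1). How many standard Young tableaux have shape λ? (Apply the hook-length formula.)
# SYT of shape (7, 6, 4, 1) = 2756754

Hook-length formula: f^λ = n! / Π hook(c), product over all cells c of the Young diagram. For λ = (7, 6, 4, 1), n = 18 boxes. Hook lengths by row (left-to-right, top-to-bottom): [10, 8, 7, 6, 4, 3, 1]; [8, 6, 5, 4, 2, 1]; [5, 3, 2, 1]; [1]. Product of hooks = 2322432000. So f^λ = 18! / 2322432000 = 6402373705728000 / 2322432000 = 2756754.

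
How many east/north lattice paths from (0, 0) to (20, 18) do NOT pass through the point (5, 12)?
Number of paths = 33242214978

Total paths from (0, 0) to (20, 18): C(38, 20) = 33578000610. Paths through (5, 12): (paths (0, 0) → (5, 12)) × (paths (5, 12) → (20, 18)) = C(17, 5) · C(21, 15) = 6188 · 54264 = 335785632. Avoidance count = 33578000610 − 335785632 = 33242214978.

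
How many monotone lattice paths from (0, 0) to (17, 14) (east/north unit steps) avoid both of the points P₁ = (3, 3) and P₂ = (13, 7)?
Number of paths = 157059525

Inclusion–exclusion. Total paths: C(31, 17) = 265182525. Through P₁: C(6, 3)·C(25, 14) = 89148000. Through P₂: C(20, 13)·C(11, 4) = 25581600. Since P₁ is strictly southwest of P₂, a monotone path through both must visit P₁ then P₂; paths through both = C(6, 3)·C(14, 10)·C(11, 4) = 6606600. Avoid both = 265182525 − 89148000 − 25581600 + 6606600 = 157059525.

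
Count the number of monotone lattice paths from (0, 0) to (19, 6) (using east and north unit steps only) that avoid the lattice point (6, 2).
Number of paths = 110460

Total paths from (0, 0) to (19, 6): C(25, 19) = 177100. Paths through (6, 2): (paths (0, 0) → (6, 2)) × (paths (6, 2) → (19, 6)) = C(8, 6) · C(17, 13) = 28 · 2380 = 66640. Avoidance count = 177100 − 66640 = 110460.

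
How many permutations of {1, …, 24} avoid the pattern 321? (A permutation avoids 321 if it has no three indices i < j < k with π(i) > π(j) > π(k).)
C_24 = 1289904147324

These 321-avoiding permutations are counted by the Catalan number C_n = (1/(n + 1)) · C(2n, n). For n = 24: C_24 = (1/25) · C(48, 24) = 32247603683100/25 = 1289904147324.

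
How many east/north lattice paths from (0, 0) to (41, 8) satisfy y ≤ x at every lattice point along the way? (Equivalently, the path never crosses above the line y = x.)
Number of paths = 365077482

By the reflection principle (André's argument), the number of monotone paths to (41, 8) with n ≤ m that never go above y = x is C(49, 41) − C(49, 42) = 450978066 − 85900584 = 365077482.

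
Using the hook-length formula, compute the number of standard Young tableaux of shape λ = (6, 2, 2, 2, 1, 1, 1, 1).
# SYT of shape (6, 2, 2, 2, 1, 1, 1, 1) = 173250

Hook-length formula: f^λ = n! / Π hook(c), product over all cells c of the Young diagram. For λ = (6, 2, 2, 2, 1, 1, 1, 1), n = 16 boxes. Hook lengths by row (left-to-right, top-to-bottom): [13, 8, 4, 3, 2, 1]; [8, 3]; [7, 2]; [6, 1]; [4]; [3]; [2]; [1]. Product of hooks = 120766464. So f^λ = 16! / 120766464 = 20922789888000 / 120766464 = 173250.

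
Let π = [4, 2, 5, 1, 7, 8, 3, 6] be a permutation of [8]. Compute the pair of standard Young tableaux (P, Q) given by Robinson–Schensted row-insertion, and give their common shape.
P = [1, 3, 6, 8] / [2, 5, 7] / [4];  Q = [1, 3, 5, 6] / [2, 7, 8] / [4];  common shape = (4, 3, 1)

Row-insert the values π_1, π_2, … into P one at a time, bumping the leftmost entry strictly greater than the inserted value down to the next row. The recording tableau Q records, in position (i, j), the step at which that cell was added to P.
  Insert 4 (step 1): P = [4];  Q = [1]
  Insert 2 (step 2): P = [2] / [4];  Q = [1] / [2]
  Insert 5 (step 3): P = [2, 5] / [4];  Q = [1, 3] / [2]
  Insert 1 (step 4): P = [1, 5] / [2] / [4];  Q = [1, 3] / [2] / [4]
  Insert 7 (step 5): P = [1, 5, 7] / [2] / [4];  Q = [1, 3, 5] / [2] / [4]
  Insert 8 (step 6): P = [1, 5, 7, 8] / [2] / [4];  Q = [1, 3, 5, 6] / [2] / [4]
  Insert 3 (step 7): P = [1, 3, 7, 8] / [2, 5] / [4];  Q = [1, 3, 5, 6] / [2, 7] / [4]
  Insert 6 (step 8): P = [1, 3, 6, 8] / [2, 5, 7] / [4];  Q = [1, 3, 5, 6] / [2, 7, 8] / [4]
Final shape: (4, 3, 1).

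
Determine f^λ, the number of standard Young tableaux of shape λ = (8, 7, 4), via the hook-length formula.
# SYT of shape (8, 7, 4) = 1662804

Hook-length formula: f^λ = n! / Π hook(c), product over all cells c of the Young diagram. For λ = (8, 7, 4), n = 19 boxes. Hook lengths by row (left-to-right, top-to-bottom): [10, 9, 8, 7, 5, 4, 3, 1]; [8, 7, 6, 5, 3, 2, 1]; [4, 3, 2, 1]. Product of hooks = 73156608000. So f^λ = 19! / 73156608000 = 121645100408832000 / 73156608000 = 1662804.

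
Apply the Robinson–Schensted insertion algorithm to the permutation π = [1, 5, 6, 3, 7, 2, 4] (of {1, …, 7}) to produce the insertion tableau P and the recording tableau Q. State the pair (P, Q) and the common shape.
P = [1, 2, 4, 7] / [3, 6] / [5];  Q = [1, 2, 3, 5] / [4, 7] / [6];  common shape = (4, 2, 1)

Row-insert the values π_1, π_2, … into P one at a time, bumping the leftmost entry strictly greater than the inserted value down to the next row. The recording tableau Q records, in position (i, j), the step at which that cell was added to P.
  Insert 1 (step 1): P = [1];  Q = [1]
  Insert 5 (step 2): P = [1, 5];  Q = [1, 2]
  Insert 6 (step 3): P = [1, 5, 6];  Q = [1, 2, 3]
  Insert 3 (step 4): P = [1, 3, 6] / [5];  Q = [1, 2, 3] / [4]
  Insert 7 (step 5): P = [1, 3, 6, 7] / [5];  Q = [1, 2, 3, 5] / [4]
  Insert 2 (step 6): P = [1, 2, 6, 7] / [3] / [5];  Q = [1, 2, 3, 5] / [4] / [6]
  Insert 4 (step 7): P = [1, 2, 4, 7] / [3, 6] / [5];  Q = [1, 2, 3, 5] / [4, 7] / [6]
Final shape: (4, 2, 1).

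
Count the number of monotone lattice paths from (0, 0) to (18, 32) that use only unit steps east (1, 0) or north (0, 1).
Number of paths = 18053528883775

A monotone lattice path from (0, 0) to (18, 32) consists of 18 east steps and 32 north steps in some order, so it is determined by which 18 of the 50 steps are east. The count is C(50, 18) = 18053528883775.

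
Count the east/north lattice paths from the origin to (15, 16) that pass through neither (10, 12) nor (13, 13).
Number of paths = 140922639

Inclusion–exclusion. Total paths: C(31, 15) = 300540195. Through P₁: C(22, 10)·C(9, 5) = 81477396. Through P₂: C(26, 13)·C(5, 2) = 104006000. Since P₁ is strictly southwest of P₂, a monotone path through both must visit P₁ then P₂; paths through both = C(22, 10)·C(4, 3)·C(5, 2) = 25865840. Avoid both = 300540195 − 81477396 − 104006000 + 25865840 = 140922639.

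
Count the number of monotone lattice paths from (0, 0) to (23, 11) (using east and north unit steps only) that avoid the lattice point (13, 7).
Number of paths = 208500240

Total paths from (0, 0) to (23, 11): C(34, 23) = 286097760. Paths through (13, 7): (paths (0, 0) → (13, 7)) × (paths (13, 7) → (23, 11)) = C(20, 13) · C(14, 10) = 77520 · 1001 = 77597520. Avoidance count = 286097760 − 77597520 = 208500240.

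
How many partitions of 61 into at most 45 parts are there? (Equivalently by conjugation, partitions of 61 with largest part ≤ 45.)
p(61, parts ≤ 45) = 1120821

Use the recurrence p(n, m) = p(n, m−1) + p(n−m, m): either the largest part is < m (count p(n, m−1)) or the largest part is exactly m (remove one copy of m, count p(n−m, m)). With p(0, ·) = 1 this gives p(61, parts ≤ 45) = 1120821. (By conjugating Young diagrams, this also counts partitions of 61 into at most 45 parts.)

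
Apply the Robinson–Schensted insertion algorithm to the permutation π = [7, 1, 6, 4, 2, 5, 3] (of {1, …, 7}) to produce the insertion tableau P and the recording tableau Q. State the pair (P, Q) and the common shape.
P = [1, 2, 3] / [4, 5] / [6] / [7];  Q = [1, 3, 6] / [2, 7] / [4] / [5];  common shape = (3, 2, 1, 1)

Row-insert the values π_1, π_2, … into P one at a time, bumping the leftmost entry strictly greater than the inserted value down to the next row. The recording tableau Q records, in position (i, j), the step at which that cell was added to P.
  Insert 7 (step 1): P = [7];  Q = [1]
  Insert 1 (step 2): P = [1] / [7];  Q = [1] / [2]
  Insert 6 (step 3): P = [1, 6] / [7];  Q = [1, 3] / [2]
  Insert 4 (step 4): P = [1, 4] / [6] / [7];  Q = [1, 3] / [2] / [4]
  Insert 2 (step 5): P = [1, 2] / [4] / [6] / [7];  Q = [1, 3] / [2] / [4] / [5]
  Insert 5 (step 6): P = [1, 2, 5] / [4] / [6] / [7];  Q = [1, 3, 6] / [2] / [4] / [5]
  Insert 3 (step 7): P = [1, 2, 3] / [4, 5] / [6] / [7];  Q = [1, 3, 6] / [2, 7] / [4] / [5]
Final shape: (3, 2, 1, 1).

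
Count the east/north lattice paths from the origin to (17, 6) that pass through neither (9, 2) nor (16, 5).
Number of paths = 46224

Inclusion–exclusion. Total paths: C(23, 17) = 100947. Through P₁: C(11, 9)·C(12, 8) = 27225. Through P₂: C(21, 16)·C(2, 1) = 40698. Since P₁ is strictly southwest of P₂, a monotone path through both must visit P₁ then P₂; paths through both = C(11, 9)·C(10, 7)·C(2, 1) = 13200. Avoid both = 100947 − 27225 − 40698 + 13200 = 46224.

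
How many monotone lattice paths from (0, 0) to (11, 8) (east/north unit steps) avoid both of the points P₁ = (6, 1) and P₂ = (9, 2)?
Number of paths = 69282

Inclusion–exclusion. Total paths: C(19, 11) = 75582. Through P₁: C(7, 6)·C(12, 5) = 5544. Through P₂: C(11, 9)·C(8, 2) = 1540. Since P₁ is strictly southwest of P₂, a monotone path through both must visit P₁ then P₂; paths through both = C(7, 6)·C(4, 3)·C(8, 2) = 784. Avoid both = 75582 − 5544 − 1540 + 784 = 69282.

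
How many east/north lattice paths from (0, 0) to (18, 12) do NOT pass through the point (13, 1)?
Number of paths = 86432073

Total paths from (0, 0) to (18, 12): C(30, 18) = 86493225. Paths through (13, 1): (paths (0, 0) → (13, 1)) × (paths (13, 1) → (18, 12)) = C(14, 13) · C(16, 5) = 14 · 4368 = 61152. Avoidance count = 86493225 − 61152 = 86432073.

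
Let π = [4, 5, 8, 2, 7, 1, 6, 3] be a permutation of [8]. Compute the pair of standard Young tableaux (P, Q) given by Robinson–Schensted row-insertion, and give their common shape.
P = [1, 3, 6] / [2, 5] / [4, 7] / [8];  Q = [1, 2, 3] / [4, 5] / [6, 7] / [8];  common shape = (3, 2, 2, 1)

Row-insert the values π_1, π_2, … into P one at a time, bumping the leftmost entry strictly greater than the inserted value down to the next row. The recording tableau Q records, in position (i, j), the step at which that cell was added to P.
  Insert 4 (step 1): P = [4];  Q = [1]
  Insert 5 (step 2): P = [4, 5];  Q = [1, 2]
  Insert 8 (step 3): P = [4, 5, 8];  Q = [1, 2, 3]
  Insert 2 (step 4): P = [2, 5, 8] / [4];  Q = [1, 2, 3] / [4]
  Insert 7 (step 5): P = [2, 5, 7] / [4, 8];  Q = [1, 2, 3] / [4, 5]
  Insert 1 (step 6): P = [1, 5, 7] / [2, 8] / [4];  Q = [1, 2, 3] / [4, 5] / [6]
  Insert 6 (step 7): P = [1, 5, 6] / [2, 7] / [4, 8];  Q = [1, 2, 3] / [4, 5] / [6, 7]
  Insert 3 (step 8): P = [1, 3, 6] / [2, 5] / [4, 7] / [8];  Q = [1, 2, 3] / [4, 5] / [6, 7] / [8]
Final shape: (3, 2, 2, 1).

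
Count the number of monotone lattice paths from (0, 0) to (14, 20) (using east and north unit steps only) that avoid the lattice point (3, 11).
Number of paths = 1330838200

Total paths from (0, 0) to (14, 20): C(34, 14) = 1391975640. Paths through (3, 11): (paths (0, 0) → (3, 11)) × (paths (3, 11) → (14, 20)) = C(14, 3) · C(20, 11) = 364 · 167960 = 61137440. Avoidance count = 1391975640 − 61137440 = 1330838200.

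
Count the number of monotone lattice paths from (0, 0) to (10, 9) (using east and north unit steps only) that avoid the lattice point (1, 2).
Number of paths = 58058

Total paths from (0, 0) to (10, 9): C(19, 10) = 92378. Paths through (1, 2): (paths (0, 0) → (1, 2)) × (paths (1, 2) → (10, 9)) = C(3, 1) · C(16, 9) = 3 · 11440 = 34320. Avoidance count = 92378 − 34320 = 58058.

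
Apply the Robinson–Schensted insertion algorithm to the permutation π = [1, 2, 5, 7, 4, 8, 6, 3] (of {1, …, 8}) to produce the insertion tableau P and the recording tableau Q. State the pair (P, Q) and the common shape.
P = [1, 2, 3, 6, 8] / [4, 7] / [5];  Q = [1, 2, 3, 4, 6] / [5, 7] / [8];  common shape = (5, 2, 1)

Row-insert the values π_1, π_2, … into P one at a time, bumping the leftmost entry strictly greater than the inserted value down to the next row. The recording tableau Q records, in position (i, j), the step at which that cell was added to P.
  Insert 1 (step 1): P = [1];  Q = [1]
  Insert 2 (step 2): P = [1, 2];  Q = [1, 2]
  Insert 5 (step 3): P = [1, 2, 5];  Q = [1, 2, 3]
  Insert 7 (step 4): P = [1, 2, 5, 7];  Q = [1, 2, 3, 4]
  Insert 4 (step 5): P = [1, 2, 4, 7] / [5];  Q = [1, 2, 3, 4] / [5]
  Insert 8 (step 6): P = [1, 2, 4, 7, 8] / [5];  Q = [1, 2, 3, 4, 6] / [5]
  Insert 6 (step 7): P = [1, 2, 4, 6, 8] / [5, 7];  Q = [1, 2, 3, 4, 6] / [5, 7]
  Insert 3 (step 8): P = [1, 2, 3, 6, 8] / [4, 7] / [5];  Q = [1, 2, 3, 4, 6] / [5, 7] / [8]
Final shape: (5, 2, 1).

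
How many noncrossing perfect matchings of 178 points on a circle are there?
C_89 = 254224158304000796523953440778841647086547372026600

These noncrossing handshakes are counted by the Catalan number C_n = (1/(n + 1)) · C(2n, n). For n = 89: C_89 = (1/90) · C(178, 89) = 22880174247360071687155809670095748237789263482394000/90 = 254224158304000796523953440778841647086547372026600.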